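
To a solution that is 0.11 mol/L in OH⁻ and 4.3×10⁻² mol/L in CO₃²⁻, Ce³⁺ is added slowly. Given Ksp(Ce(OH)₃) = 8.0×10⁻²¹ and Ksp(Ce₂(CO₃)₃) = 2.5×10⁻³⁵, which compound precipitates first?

Ce(OH)₃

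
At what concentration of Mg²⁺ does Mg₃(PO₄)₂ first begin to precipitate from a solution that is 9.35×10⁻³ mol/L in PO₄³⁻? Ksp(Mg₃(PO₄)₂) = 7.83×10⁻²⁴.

4.47×10⁻⁷ M

Each salt precipitates once Q = Ksp for that salt.
Mg₃(PO₄)₂(s) ⇌ 3 Mg²⁺(aq) + 2 PO₄³⁻(aq)
Ksp = [Mg²⁺]^3[PO₄³⁻]^2 = [Mg²⁺]^3(9.35×10⁻³)^2
[Mg²⁺]^3 = 7.83×10⁻²⁴ / (9.35×10⁻³)^2 = 8.96×10⁻²⁰
[Mg²⁺] = 4.47×10⁻⁷ mol/L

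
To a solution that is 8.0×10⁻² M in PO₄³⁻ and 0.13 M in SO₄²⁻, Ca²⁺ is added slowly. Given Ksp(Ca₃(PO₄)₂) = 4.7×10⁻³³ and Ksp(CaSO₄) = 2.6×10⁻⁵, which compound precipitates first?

Ca₃(PO₄)₂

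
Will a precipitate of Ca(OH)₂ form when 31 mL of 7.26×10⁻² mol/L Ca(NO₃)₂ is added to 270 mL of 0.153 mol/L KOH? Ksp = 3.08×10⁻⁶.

Yes

After mixing, V = 31 mL + 270 mL = 301 mL.
[Ca²⁺] = (7.26×10⁻²)(31)/301 = 7.48×10⁻³ mol/L
[OH⁻] = (0.153)(270)/301 = 0.137 mol/L
Q = [Ca²⁺][OH⁻]^2 = 1.41×10⁻⁴
Since Q (1.41×10⁻⁴) exceeds Ksp (3.08×10⁻⁶), Ca(OH)₂ will precipitate.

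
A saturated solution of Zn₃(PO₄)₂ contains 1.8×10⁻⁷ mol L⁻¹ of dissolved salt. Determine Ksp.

Ksp = 2.0×10⁻³²

Zn₃(PO₄)₂(s) ⇌ 3 Zn²⁺(aq) + 2 PO₄³⁻(aq)
Call the molar solubility s, so that [Zn²⁺] = 3s and [PO₄³⁻] = 2s.
Ksp = [Zn²⁺]^3[PO₄³⁻]^2 = (3s)^3 · (2s)^2 = 108s^5
Ksp = 108 × (1.8×10⁻⁷)^5 = 2.0×10⁻³²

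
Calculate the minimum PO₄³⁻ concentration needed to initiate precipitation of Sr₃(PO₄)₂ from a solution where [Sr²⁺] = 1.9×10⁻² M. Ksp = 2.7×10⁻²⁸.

6.3×10⁻¹² M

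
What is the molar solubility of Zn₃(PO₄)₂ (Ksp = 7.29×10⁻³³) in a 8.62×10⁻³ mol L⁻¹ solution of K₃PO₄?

1.54×10⁻¹⁰ M

Zn₃(PO₄)₂(s) ⇌ 3 Zn²⁺(aq) + 2 PO₄³⁻(aq)
PO₄³⁻ is already present at 8.62×10⁻³ mol L⁻¹. If s mol/L of Zn₃(PO₄)₂ dissolves, [Zn²⁺] = 3s while [PO₄³⁻] ≈ 8.62×10⁻³ mol L⁻¹.
Ksp = [Zn²⁺]^3[PO₄³⁻]^2 = (3s)^3(8.62×10⁻³)^2
(3s)^3 = 7.29×10⁻³³ / (8.62×10⁻³)^2 = 9.81×10⁻²⁹
s = 1.54×10⁻¹⁰ mol L⁻¹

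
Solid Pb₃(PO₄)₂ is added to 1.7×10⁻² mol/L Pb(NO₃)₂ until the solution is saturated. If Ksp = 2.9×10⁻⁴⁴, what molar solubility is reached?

Pb₃(PO₄)₂(s) ⇌ 3 Pb²⁺(aq) + 2 PO₄³⁻(aq)
With Pb²⁺ already at 1.7×10⁻² mol/L and s small, take [Pb²⁺] ≈ 1.7×10⁻² mol/L and [PO₄³⁻] = 2s.
Ksp = [Pb²⁺]^3[PO₄³⁻]^2 = (1.7×10⁻²)^3(2s)^2
(2s)^2 = 2.9×10⁻⁴⁴ / (1.7×10⁻²)^3 = 5.9×10⁻³⁹
s = 3.8×10⁻²⁰ mol/L

3.8×10⁻²⁰ M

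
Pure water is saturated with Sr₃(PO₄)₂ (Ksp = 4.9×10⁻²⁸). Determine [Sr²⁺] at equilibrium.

Sr₃(PO₄)₂(s) ⇌ 3 Sr²⁺(aq) + 2 PO₄³⁻(aq)
If s mol/L of Sr₃(PO₄)₂ dissolves, [Sr²⁺] = 3s and [PO₄³⁻] = 2s.
Ksp = [Sr²⁺]^3[PO₄³⁻]^2 = (3s)^3 · (2s)^2 = 108s^5 = 4.9×10⁻²⁸
s = 1.4×10⁻⁶ mol L⁻¹
[Sr²⁺] = 3s = 4.1×10⁻⁶ mol L⁻¹

4.1×10⁻⁶ M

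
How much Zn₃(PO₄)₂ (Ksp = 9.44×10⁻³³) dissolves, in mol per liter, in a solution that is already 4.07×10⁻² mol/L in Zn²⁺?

Zn₃(PO₄)₂(s) ⇌ 3 Zn²⁺(aq) + 2 PO₄³⁻(aq)
Zn²⁺ is already present at 4.07×10⁻² mol/L. If s mol/L of Zn₃(PO₄)₂ dissolves, [PO₄³⁻] = 2s while [Zn²⁺] ≈ 4.07×10⁻² mol/L.
Ksp = [Zn²⁺]^3[PO₄³⁻]^2 = (4.07×10⁻²)^3(2s)^2
(2s)^2 = 9.44×10⁻³³ / (4.07×10⁻²)^3 = 1.40×10⁻²⁸
s = 5.92×10⁻¹⁵ mol/L

5.92×10⁻¹⁵ M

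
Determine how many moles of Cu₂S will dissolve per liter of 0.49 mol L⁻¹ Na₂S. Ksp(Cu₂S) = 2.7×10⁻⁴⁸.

Cu₂S(s) ⇌ 2 Cu⁺(aq) + S²⁻(aq)
With S²⁻ already at 0.49 mol L⁻¹ and s small, take [S²⁻] ≈ 0.49 mol L⁻¹ and [Cu⁺] = 2s.
Ksp = [Cu⁺]^2[S²⁻] = (2s)^2(0.49)
(2s)^2 = 2.7×10⁻⁴⁸ / (0.49) = 5.5×10⁻⁴⁸
s = 1.2×10⁻²⁴ mol L⁻¹

1.2×10⁻²⁴ M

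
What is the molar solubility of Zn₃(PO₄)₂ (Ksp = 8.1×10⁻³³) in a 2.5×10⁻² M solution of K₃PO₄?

Zn₃(PO₄)₂(s) ⇌ 3 Zn²⁺(aq) + 2 PO₄³⁻(aq)
With PO₄³⁻ already at 2.5×10⁻² M and s small, take [PO₄³⁻] ≈ 2.5×10⁻² M and [Zn²⁺] = 3s.
Ksp = [Zn²⁺]^3[PO₄³⁻]^2 = (3s)^3(2.5×10⁻²)^2
(3s)^3 = 8.1×10⁻³³ / (2.5×10⁻²)^2 = 1.3×10⁻²⁹
s = 7.8×10⁻¹¹ M

7.8×10⁻¹¹ M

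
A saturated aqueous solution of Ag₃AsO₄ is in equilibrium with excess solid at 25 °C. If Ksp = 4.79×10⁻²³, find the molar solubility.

Ag₃AsO₄(s) ⇌ 3 Ag⁺(aq) + AsO₄³⁻(aq)
With molar solubility s: [Ag⁺] = 3s, [AsO₄³⁻] = s.
Ksp = [Ag⁺]^3[AsO₄³⁻] = (3s)^3 · s = 27s^4
27s^4 = 4.79×10⁻²³  ⇒  s^4 = 1.77×10⁻²⁴
s = (1.77×10⁻²⁴)^(1/4) = 1.15×10⁻⁶ mol/L

1.15×10⁻⁶ M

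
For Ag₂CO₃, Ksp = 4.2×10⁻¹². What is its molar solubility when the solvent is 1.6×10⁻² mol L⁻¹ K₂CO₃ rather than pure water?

8.1×10⁻⁶ M

Ag₂CO₃(s) ⇌ 2 Ag⁺(aq) + CO₃²⁻(aq)
The solution already contains CO₃²⁻ at 1.6×10⁻² mol L⁻¹. Let s be the molar solubility of Ag₂CO₃.
[CO₃²⁻] ≈ 1.6×10⁻² mol L⁻¹ (common ion dominates); [Ag⁺] = 2s.
Ksp = [Ag⁺]^2[CO₃²⁻] = (2s)^2(1.6×10⁻²)
(2s)^2 = 4.2×10⁻¹² / (1.6×10⁻²) = 2.6×10⁻¹⁰
s = 8.1×10⁻⁶ mol L⁻¹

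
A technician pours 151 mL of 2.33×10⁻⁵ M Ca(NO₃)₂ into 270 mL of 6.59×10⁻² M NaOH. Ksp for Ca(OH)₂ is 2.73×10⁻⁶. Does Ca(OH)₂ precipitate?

No

The combined volume is 421 mL.
[Ca²⁺] = (2.33×10⁻⁵)(151)/421 = 8.36×10⁻⁶ M
[OH⁻] = (6.59×10⁻²)(270)/421 = 4.23×10⁻² M
Q = [Ca²⁺][OH⁻]^2 = 1.49×10⁻⁸
Q < Ksp (1.49×10⁻⁸ vs 2.73×10⁻⁶); the solution remains unsaturated and no precipitate forms.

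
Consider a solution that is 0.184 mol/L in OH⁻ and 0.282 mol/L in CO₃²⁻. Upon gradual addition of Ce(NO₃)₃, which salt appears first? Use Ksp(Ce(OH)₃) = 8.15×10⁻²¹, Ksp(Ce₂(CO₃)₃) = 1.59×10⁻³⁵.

Ce(OH)₃

Precipitation of each salt begins when its ion product equals Ksp.
For Ce(OH)₃: [Ce³⁺] = (Ksp/[OH⁻]^3) = 1.31×10⁻¹⁸ mol/L
For Ce₂(CO₃)₃: [Ce³⁺] = (Ksp/[CO₃²⁻]^3)^(1/2) = 2.66×10⁻¹⁷ mol/L
Since Ce(OH)₃ needs less Ce³⁺ to reach saturation, it precipitates first.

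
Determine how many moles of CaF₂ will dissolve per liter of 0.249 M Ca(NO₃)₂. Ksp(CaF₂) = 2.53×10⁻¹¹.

5.04×10⁻⁶ M

CaF₂(s) ⇌ Ca²⁺(aq) + 2 F⁻(aq)
Let s be the solubility of CaF₂ here. The common ion gives [Ca²⁺] ≈ 0.249 M, and [F⁻] = 2s.
Ksp = [Ca²⁺][F⁻]^2 = (0.249)(2s)^2
(2s)^2 = 2.53×10⁻¹¹ / (0.249) = 1.02×10⁻¹⁰
s = 5.04×10⁻⁶ M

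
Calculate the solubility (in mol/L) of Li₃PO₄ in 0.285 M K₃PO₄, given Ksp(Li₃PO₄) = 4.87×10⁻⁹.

8.59×10⁻⁴ M

Li₃PO₄(s) ⇌ 3 Li⁺(aq) + PO₄³⁻(aq)
PO₄³⁻ is already present at 0.285 M. If s mol/L of Li₃PO₄ dissolves, [Li⁺] = 3s while [PO₄³⁻] ≈ 0.285 M.
Ksp = [Li⁺]^3[PO₄³⁻] = (3s)^3(0.285)
(3s)^3 = 4.87×10⁻⁹ / (0.285) = 1.71×10⁻⁸
s = 8.59×10⁻⁴ M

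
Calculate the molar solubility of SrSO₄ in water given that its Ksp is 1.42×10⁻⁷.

SrSO₄(s) ⇌ Sr²⁺(aq) + SO₄²⁻(aq)
For each mole of SrSO₄ that dissolves per liter, [Sr²⁺] = s and [SO₄²⁻] = s; let s denote this solubility.
Ksp = [Sr²⁺][SO₄²⁻] = s · s = s^2
s^2 = 1.42×10⁻⁷
Taking the 2nd root, s = 3.77×10⁻⁴ M.

3.77×10⁻⁴ M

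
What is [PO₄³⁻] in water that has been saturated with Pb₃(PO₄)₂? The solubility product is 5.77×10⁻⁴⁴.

1.76×10⁻⁹ M

Pb₃(PO₄)₂(s) ⇌ 3 Pb²⁺(aq) + 2 PO₄³⁻(aq)
Let s be the molar solubility. Then [Pb²⁺] = 3s and [PO₄³⁻] = 2s.
Ksp = [Pb²⁺]^3[PO₄³⁻]^2 = (3s)^3 · (2s)^2 = 108s^5 = 5.77×10⁻⁴⁴
s = 8.82×10⁻¹⁰ mol L⁻¹
[PO₄³⁻] = 2s = 1.76×10⁻⁹ mol L⁻¹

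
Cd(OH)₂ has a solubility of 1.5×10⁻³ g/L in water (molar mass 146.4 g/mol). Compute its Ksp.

Ksp = 4.3×10⁻¹⁵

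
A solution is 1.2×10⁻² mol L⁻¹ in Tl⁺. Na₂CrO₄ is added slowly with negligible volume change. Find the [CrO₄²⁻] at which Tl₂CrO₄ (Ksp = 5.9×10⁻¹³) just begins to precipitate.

4.1×10⁻⁹ M

Each salt precipitates once Q = Ksp for that salt.
Tl₂CrO₄(s) ⇌ 2 Tl⁺(aq) + CrO₄²⁻(aq)
Ksp = [Tl⁺]^2[CrO₄²⁻] = [CrO₄²⁻](1.2×10⁻²)^2
[CrO₄²⁻] = 5.9×10⁻¹³ / (1.2×10⁻²)^2 = 4.1×10⁻⁹
[CrO₄²⁻] = 4.1×10⁻⁹ mol L⁻¹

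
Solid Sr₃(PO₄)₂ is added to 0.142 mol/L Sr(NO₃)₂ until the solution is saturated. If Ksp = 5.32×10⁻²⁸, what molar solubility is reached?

Sr₃(PO₄)₂(s) ⇌ 3 Sr²⁺(aq) + 2 PO₄³⁻(aq)
The solution already contains Sr²⁺ at 0.142 mol/L. Let s be the molar solubility of Sr₃(PO₄)₂.
[Sr²⁺] ≈ 0.142 mol/L (common ion dominates); [PO₄³⁻] = 2s.
Ksp = [Sr²⁺]^3[PO₄³⁻]^2 = (0.142)^3(2s)^2
(2s)^2 = 5.32×10⁻²⁸ / (0.142)^3 = 1.86×10⁻²⁵
s = 2.16×10⁻¹³ mol/L

2.16×10⁻¹³ M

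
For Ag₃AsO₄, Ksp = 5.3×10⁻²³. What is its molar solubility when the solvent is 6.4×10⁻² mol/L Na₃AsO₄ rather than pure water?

3.1×10⁻⁸ M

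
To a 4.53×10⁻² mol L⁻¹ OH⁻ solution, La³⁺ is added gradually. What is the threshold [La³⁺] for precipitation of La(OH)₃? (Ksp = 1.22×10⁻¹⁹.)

The threshold for precipitation is Q = Ksp.
La(OH)₃(s) ⇌ La³⁺(aq) + 3 OH⁻(aq)
Ksp = [La³⁺][OH⁻]^3 = [La³⁺](4.53×10⁻²)^3
[La³⁺] = 1.22×10⁻¹⁹ / (4.53×10⁻²)^3 = 1.31×10⁻¹⁵
[La³⁺] = 1.31×10⁻¹⁵ mol L⁻¹

1.31×10⁻¹⁵ M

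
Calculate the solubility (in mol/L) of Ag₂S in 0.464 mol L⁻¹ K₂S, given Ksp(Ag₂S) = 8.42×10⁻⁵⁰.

2.13×10⁻²⁵ M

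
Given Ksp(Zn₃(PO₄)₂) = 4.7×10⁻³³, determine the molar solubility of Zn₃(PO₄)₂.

1.3×10⁻⁷ M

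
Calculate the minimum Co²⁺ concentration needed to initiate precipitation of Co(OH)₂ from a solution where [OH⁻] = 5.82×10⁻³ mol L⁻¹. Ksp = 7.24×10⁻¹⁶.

2.14×10⁻¹¹ M

Each salt precipitates once Q = Ksp for that salt.
Co(OH)₂(s) ⇌ Co²⁺(aq) + 2 OH⁻(aq)
Ksp = [Co²⁺][OH⁻]^2 = [Co²⁺](5.82×10⁻³)^2
[Co²⁺] = 7.24×10⁻¹⁶ / (5.82×10⁻³)^2 = 2.14×10⁻¹¹
[Co²⁺] = 2.14×10⁻¹¹ mol L⁻¹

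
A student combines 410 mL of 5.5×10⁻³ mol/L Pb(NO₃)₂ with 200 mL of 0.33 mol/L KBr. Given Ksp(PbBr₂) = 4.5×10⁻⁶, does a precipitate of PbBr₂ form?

Total volume after mixing = 410 + 200 = 610 mL.
[Pb²⁺] = (5.5×10⁻³)(410)/610 = 3.7×10⁻³ mol/L
[Br⁻] = (0.33)(200)/610 = 0.11 mol/L
Q = [Pb²⁺][Br⁻]^2 = 4.3×10⁻⁵
Q = 4.3×10⁻⁵ > Ksp = 4.5×10⁻⁶, so the solution is supersaturated and PbBr₂ precipitates.

Yes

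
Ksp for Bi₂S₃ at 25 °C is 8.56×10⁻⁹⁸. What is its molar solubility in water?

Bi₂S₃(s) ⇌ 2 Bi³⁺(aq) + 3 S²⁻(aq)
Let s be the molar solubility. Then [Bi³⁺] = 2s and [S²⁻] = 3s.
Ksp = [Bi³⁺]^2[S²⁻]^3 = (2s)^2 · (3s)^3 = 108s^5
108s^5 = 8.56×10⁻⁹⁸  ⇒  s^5 = 7.93×10⁻¹⁰⁰
s = 1.51×10⁻²⁰ M

1.51×10⁻²⁰ M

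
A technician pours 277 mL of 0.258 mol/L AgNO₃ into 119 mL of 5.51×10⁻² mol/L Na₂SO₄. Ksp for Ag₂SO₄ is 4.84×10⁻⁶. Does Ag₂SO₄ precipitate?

After mixing, V = 277 mL + 119 mL = 396 mL.
[Ag⁺] = (0.258)(277)/396 = 0.180 mol/L
[SO₄²⁻] = (5.51×10⁻²)(119)/396 = 1.66×10⁻² mol/L
Q = [Ag⁺]^2[SO₄²⁻] = 5.39×10⁻⁴
Since Q (5.39×10⁻⁴) exceeds Ksp (4.84×10⁻⁶), Ag₂SO₄ will precipitate.

Yes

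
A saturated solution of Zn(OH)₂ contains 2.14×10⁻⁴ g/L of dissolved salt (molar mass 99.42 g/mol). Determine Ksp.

s = (2.14×10⁻⁴ g L⁻¹)/(99.42 g mol⁻¹) = 2.1525×10⁻⁶ M
Zn(OH)₂(s) ⇌ Zn²⁺(aq) + 2 OH⁻(aq)
Call the molar solubility s, so that [Zn²⁺] = s and [OH⁻] = 2s.
Ksp = [Zn²⁺][OH⁻]^2 = s · (2s)^2 = 4s^3
Ksp = 4 × (2.1525×10⁻⁶)^3 = 3.99×10⁻¹⁷

Ksp = 3.99×10⁻¹⁷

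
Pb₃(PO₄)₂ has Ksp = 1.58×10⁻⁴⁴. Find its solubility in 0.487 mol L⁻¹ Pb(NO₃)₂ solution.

1.85×10⁻²² M

Pb₃(PO₄)₂(s) ⇌ 3 Pb²⁺(aq) + 2 PO₄³⁻(aq)
With Pb²⁺ already at 0.487 mol L⁻¹ and s small, take [Pb²⁺] ≈ 0.487 mol L⁻¹ and [PO₄³⁻] = 2s.
Ksp = [Pb²⁺]^3[PO₄³⁻]^2 = (0.487)^3(2s)^2
(2s)^2 = 1.58×10⁻⁴⁴ / (0.487)^3 = 1.37×10⁻⁴³
s = 1.85×10⁻²² mol L⁻¹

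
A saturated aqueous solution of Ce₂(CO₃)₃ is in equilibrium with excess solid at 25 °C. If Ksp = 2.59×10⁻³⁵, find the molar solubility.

4.74×10⁻⁸ M

Ce₂(CO₃)₃(s) ⇌ 2 Ce³⁺(aq) + 3 CO₃²⁻(aq)
Call the molar solubility s, so that [Ce³⁺] = 2s and [CO₃²⁻] = 3s.
Ksp = [Ce³⁺]^2[CO₃²⁻]^3 = (2s)^2 · (3s)^3 = 108s^5
108s^5 = 2.59×10⁻³⁵  ⇒  s^5 = 2.40×10⁻³⁷
s = 4.74×10⁻⁸ mol/L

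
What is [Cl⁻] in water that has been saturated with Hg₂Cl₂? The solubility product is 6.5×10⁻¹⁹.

Hg₂Cl₂(s) ⇌ Hg₂²⁺(aq) + 2 Cl⁻(aq)
For each mole of Hg₂Cl₂ that dissolves per liter, [Hg₂²⁺] = s and [Cl⁻] = 2s; let s denote this solubility.
Ksp = [Hg₂²⁺][Cl⁻]^2 = s · (2s)^2 = 4s^3 = 6.5×10⁻¹⁹
s = 5.5×10⁻⁷ M
[Cl⁻] = 2s = 1.1×10⁻⁶ M

1.1×10⁻⁶ M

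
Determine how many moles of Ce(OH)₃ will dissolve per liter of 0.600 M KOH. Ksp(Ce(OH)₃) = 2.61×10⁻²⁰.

Ce(OH)₃(s) ⇌ Ce³⁺(aq) + 3 OH⁻(aq)
OH⁻ is already present at 0.600 M. If s mol/L of Ce(OH)₃ dissolves, [Ce³⁺] = s while [OH⁻] ≈ 0.600 M.
Ksp = [Ce³⁺][OH⁻]^3 = s(0.600)^3
s = 2.61×10⁻²⁰ / (0.600)^3 = 1.21×10⁻¹⁹
s = 1.21×10⁻¹⁹ M

1.21×10⁻¹⁹ M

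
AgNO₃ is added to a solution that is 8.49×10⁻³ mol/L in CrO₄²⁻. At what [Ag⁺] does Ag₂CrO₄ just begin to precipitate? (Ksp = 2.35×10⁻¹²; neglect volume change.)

The threshold for precipitation is Q = Ksp.
Ag₂CrO₄(s) ⇌ 2 Ag⁺(aq) + CrO₄²⁻(aq)
Ksp = [Ag⁺]^2[CrO₄²⁻] = [Ag⁺]^2(8.49×10⁻³)
[Ag⁺]^2 = 2.35×10⁻¹² / (8.49×10⁻³) = 2.77×10⁻¹⁰
[Ag⁺] = 1.66×10⁻⁵ mol/L

1.66×10⁻⁵ M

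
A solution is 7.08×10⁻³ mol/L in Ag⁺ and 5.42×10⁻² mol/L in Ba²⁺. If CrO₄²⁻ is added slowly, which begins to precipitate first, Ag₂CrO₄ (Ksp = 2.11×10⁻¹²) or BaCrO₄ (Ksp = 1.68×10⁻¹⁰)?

Precipitation begins when Q = Ksp.
For Ag₂CrO₄: [CrO₄²⁻] = (Ksp/[Ag⁺]^2) = 4.21×10⁻⁸ mol/L
For BaCrO₄: [CrO₄²⁻] = (Ksp/[Ba²⁺]) = 3.10×10⁻⁹ mol/L
BaCrO₄ requires the lower [CrO₄²⁻], so it precipitates first.

BaCrO₄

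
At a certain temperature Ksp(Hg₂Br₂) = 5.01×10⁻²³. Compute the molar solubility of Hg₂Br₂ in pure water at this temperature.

2.32×10⁻⁸ M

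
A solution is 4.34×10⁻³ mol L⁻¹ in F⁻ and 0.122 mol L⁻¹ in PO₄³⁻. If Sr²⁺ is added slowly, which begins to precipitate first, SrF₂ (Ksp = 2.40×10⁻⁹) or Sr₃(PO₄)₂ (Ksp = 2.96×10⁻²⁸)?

Precipitation of each salt begins when its ion product equals Ksp.
For SrF₂: [Sr²⁺] = (Ksp/[F⁻]^2) = 1.27×10⁻⁴ mol L⁻¹
For Sr₃(PO₄)₂: [Sr²⁺] = (Ksp/[PO₄³⁻]^2)^(1/3) = 2.71×10⁻⁹ mol L⁻¹
The smaller threshold [Sr²⁺] is reached first, so Sr₃(PO₄)₂ precipitates first.

Sr₃(PO₄)₂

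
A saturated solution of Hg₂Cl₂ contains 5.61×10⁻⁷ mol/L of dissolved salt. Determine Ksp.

Ksp = 7.06×10⁻¹⁹

Hg₂Cl₂(s) ⇌ Hg₂²⁺(aq) + 2 Cl⁻(aq)
Call the molar solubility s, so that [Hg₂²⁺] = s and [Cl⁻] = 2s.
Ksp = [Hg₂²⁺][Cl⁻]^2 = s · (2s)^2 = 4s^3
Ksp = 4 × (5.61×10⁻⁷)^3 = 7.06×10⁻¹⁹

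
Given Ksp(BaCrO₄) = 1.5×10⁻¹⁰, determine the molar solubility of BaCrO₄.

1.2×10⁻⁵ M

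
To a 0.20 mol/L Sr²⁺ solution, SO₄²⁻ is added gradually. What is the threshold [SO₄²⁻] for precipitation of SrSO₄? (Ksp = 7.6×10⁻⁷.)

3.8×10⁻⁶ M

Precipitation begins when Q = Ksp.
SrSO₄(s) ⇌ Sr²⁺(aq) + SO₄²⁻(aq)
Ksp = [Sr²⁺][SO₄²⁻] = [SO₄²⁻](0.20)
[SO₄²⁻] = 7.6×10⁻⁷ / (0.20) = 3.8×10⁻⁶
[SO₄²⁻] = 3.8×10⁻⁶ mol/L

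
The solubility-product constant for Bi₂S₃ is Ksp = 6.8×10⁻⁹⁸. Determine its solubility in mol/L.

1.4×10⁻²⁰ M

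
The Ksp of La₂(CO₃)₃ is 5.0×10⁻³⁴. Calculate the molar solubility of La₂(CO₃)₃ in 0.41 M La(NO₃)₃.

4.8×10⁻¹² M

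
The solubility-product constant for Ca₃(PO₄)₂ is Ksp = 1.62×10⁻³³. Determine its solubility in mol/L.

1.08×10⁻⁷ M

Ca₃(PO₄)₂(s) ⇌ 3 Ca²⁺(aq) + 2 PO₄³⁻(aq)
With molar solubility s: [Ca²⁺] = 3s, [PO₄³⁻] = 2s.
Ksp = [Ca²⁺]^3[PO₄³⁻]^2 = (3s)^3 · (2s)^2 = 108s^5
108s^5 = 1.62×10⁻³³  ⇒  s^5 = 1.50×10⁻³⁵
s = 1.08×10⁻⁷ mol L⁻¹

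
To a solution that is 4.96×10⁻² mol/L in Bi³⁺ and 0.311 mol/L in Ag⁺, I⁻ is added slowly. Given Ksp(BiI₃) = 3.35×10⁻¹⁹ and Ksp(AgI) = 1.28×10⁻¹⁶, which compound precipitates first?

AgI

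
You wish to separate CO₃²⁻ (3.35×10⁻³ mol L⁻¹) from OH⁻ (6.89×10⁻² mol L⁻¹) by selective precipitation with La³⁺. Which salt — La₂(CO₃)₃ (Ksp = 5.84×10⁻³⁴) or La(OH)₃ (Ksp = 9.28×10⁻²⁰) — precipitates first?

La(OH)₃

Each salt precipitates once Q = Ksp for that salt.
For La₂(CO₃)₃: [La³⁺] = (Ksp/[CO₃²⁻]^3)^(1/2) = 1.25×10⁻¹³ mol L⁻¹
For La(OH)₃: [La³⁺] = (Ksp/[OH⁻]^3) = 2.84×10⁻¹⁶ mol L⁻¹
Since La(OH)₃ needs less La³⁺ to reach saturation, it precipitates first.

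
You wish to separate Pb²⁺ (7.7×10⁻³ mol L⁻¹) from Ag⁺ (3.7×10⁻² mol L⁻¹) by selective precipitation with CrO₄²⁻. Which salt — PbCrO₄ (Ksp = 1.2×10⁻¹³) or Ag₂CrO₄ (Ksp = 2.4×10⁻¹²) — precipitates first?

PbCrO₄

A salt starts to precipitate once the ion product Q reaches its Ksp.
For PbCrO₄: [CrO₄²⁻] = (Ksp/[Pb²⁺]) = 1.6×10⁻¹¹ mol L⁻¹
For Ag₂CrO₄: [CrO₄²⁻] = (Ksp/[Ag⁺]^2) = 1.8×10⁻⁹ mol L⁻¹
The smaller threshold [CrO₄²⁻] is reached first, so PbCrO₄ precipitates first.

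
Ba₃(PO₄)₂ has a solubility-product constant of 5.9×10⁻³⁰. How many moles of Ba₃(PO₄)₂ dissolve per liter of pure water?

5.6×10⁻⁷ M

Ba₃(PO₄)₂(s) ⇌ 3 Ba²⁺(aq) + 2 PO₄³⁻(aq)
Call the molar solubility s, so that [Ba²⁺] = 3s and [PO₄³⁻] = 2s.
Ksp = [Ba²⁺]^3[PO₄³⁻]^2 = (3s)^3 · (2s)^2 = 108s^5
108s^5 = 5.9×10⁻³⁰  ⇒  s^5 = 5.5×10⁻³²
Taking the 5th root, s = 5.6×10⁻⁷ M.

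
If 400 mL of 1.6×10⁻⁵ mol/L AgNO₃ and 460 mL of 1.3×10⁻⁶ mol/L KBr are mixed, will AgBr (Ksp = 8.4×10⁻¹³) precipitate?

Yes

After mixing, V = 400 mL + 460 mL = 860 mL.
[Ag⁺] = (1.6×10⁻⁵)(400)/860 = 7.4×10⁻⁶ mol/L
[Br⁻] = (1.3×10⁻⁶)(460)/860 = 7.0×10⁻⁷ mol/L
Q = [Ag⁺][Br⁻] = 5.2×10⁻¹²
Since Q (5.2×10⁻¹²) exceeds Ksp (8.4×10⁻¹³), AgBr will precipitate.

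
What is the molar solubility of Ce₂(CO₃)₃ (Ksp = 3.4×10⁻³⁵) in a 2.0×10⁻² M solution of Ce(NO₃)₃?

Ce₂(CO₃)₃(s) ⇌ 2 Ce³⁺(aq) + 3 CO₃²⁻(aq)
The solution already contains Ce³⁺ at 2.0×10⁻² M. Let s be the molar solubility of Ce₂(CO₃)₃.
[Ce³⁺] ≈ 2.0×10⁻² M (common ion dominates); [CO₃²⁻] = 3s.
Ksp = [Ce³⁺]^2[CO₃²⁻]^3 = (2.0×10⁻²)^2(3s)^3
(3s)^3 = 3.4×10⁻³⁵ / (2.0×10⁻²)^2 = 8.5×10⁻³²
s = 1.5×10⁻¹¹ M

1.5×10⁻¹¹ M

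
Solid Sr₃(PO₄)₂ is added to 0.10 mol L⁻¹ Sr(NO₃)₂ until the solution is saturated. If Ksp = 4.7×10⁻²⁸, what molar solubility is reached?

Sr₃(PO₄)₂(s) ⇌ 3 Sr²⁺(aq) + 2 PO₄³⁻(aq)
Let s be the solubility of Sr₃(PO₄)₂ here. The common ion gives [Sr²⁺] ≈ 0.10 mol L⁻¹, and [PO₄³⁻] = 2s.
Ksp = [Sr²⁺]^3[PO₄³⁻]^2 = (0.10)^3(2s)^2
(2s)^2 = 4.7×10⁻²⁸ / (0.10)^3 = 4.7×10⁻²⁵
s = 3.4×10⁻¹³ mol L⁻¹

3.4×10⁻¹³ M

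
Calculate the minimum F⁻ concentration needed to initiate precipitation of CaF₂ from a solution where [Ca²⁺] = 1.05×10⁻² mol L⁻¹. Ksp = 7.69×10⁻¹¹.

8.56×10⁻⁵ M

The threshold for precipitation is Q = Ksp.
CaF₂(s) ⇌ Ca²⁺(aq) + 2 F⁻(aq)
Ksp = [Ca²⁺][F⁻]^2 = [F⁻]^2(1.05×10⁻²)
[F⁻]^2 = 7.69×10⁻¹¹ / (1.05×10⁻²) = 7.32×10⁻⁹
[F⁻] = 8.56×10⁻⁵ mol L⁻¹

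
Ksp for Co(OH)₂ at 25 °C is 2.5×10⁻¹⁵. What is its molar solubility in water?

8.5×10⁻⁶ M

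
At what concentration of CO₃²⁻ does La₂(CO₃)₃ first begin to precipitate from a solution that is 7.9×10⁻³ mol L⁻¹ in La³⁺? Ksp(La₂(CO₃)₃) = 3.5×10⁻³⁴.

1.8×10⁻¹⁰ M

Precipitation of each salt begins when its ion product equals Ksp.
La₂(CO₃)₃(s) ⇌ 2 La³⁺(aq) + 3 CO₃²⁻(aq)
Ksp = [La³⁺]^2[CO₃²⁻]^3 = [CO₃²⁻]^3(7.9×10⁻³)^2
[CO₃²⁻]^3 = 3.5×10⁻³⁴ / (7.9×10⁻³)^2 = 5.6×10⁻³⁰
[CO₃²⁻] = 1.8×10⁻¹⁰ mol L⁻¹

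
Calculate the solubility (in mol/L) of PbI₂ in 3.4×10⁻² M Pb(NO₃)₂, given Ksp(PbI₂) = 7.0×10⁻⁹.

2.3×10⁻⁴ M

PbI₂(s) ⇌ Pb²⁺(aq) + 2 I⁻(aq)
With Pb²⁺ already at 3.4×10⁻² M and s small, take [Pb²⁺] ≈ 3.4×10⁻² M and [I⁻] = 2s.
Ksp = [Pb²⁺][I⁻]^2 = (3.4×10⁻²)(2s)^2
(2s)^2 = 7.0×10⁻⁹ / (3.4×10⁻²) = 2.1×10⁻⁷
s = 2.3×10⁻⁴ M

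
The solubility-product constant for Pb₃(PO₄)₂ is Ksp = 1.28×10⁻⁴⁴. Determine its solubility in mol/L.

Pb₃(PO₄)₂(s) ⇌ 3 Pb²⁺(aq) + 2 PO₄³⁻(aq)
With molar solubility s: [Pb²⁺] = 3s, [PO₄³⁻] = 2s.
Ksp = [Pb²⁺]^3[PO₄³⁻]^2 = (3s)^3 · (2s)^2 = 108s^5
108s^5 = 1.28×10⁻⁴⁴  ⇒  s^5 = 1.19×10⁻⁴⁶
s = 6.53×10⁻¹⁰ M

6.53×10⁻¹⁰ M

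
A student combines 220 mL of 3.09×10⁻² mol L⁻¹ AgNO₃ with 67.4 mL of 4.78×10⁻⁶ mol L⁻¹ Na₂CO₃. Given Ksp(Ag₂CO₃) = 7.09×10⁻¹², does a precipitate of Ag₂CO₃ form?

Yes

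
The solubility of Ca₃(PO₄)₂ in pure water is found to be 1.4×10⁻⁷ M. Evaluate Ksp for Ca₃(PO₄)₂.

Ca₃(PO₄)₂(s) ⇌ 3 Ca²⁺(aq) + 2 PO₄³⁻(aq)
With molar solubility s: [Ca²⁺] = 3s, [PO₄³⁻] = 2s.
Ksp = [Ca²⁺]^3[PO₄³⁻]^2 = (3s)^3 · (2s)^2 = 108s^5
Ksp = 108 × (1.4×10⁻⁷)^5 = 5.8×10⁻³³

Ksp = 5.8×10⁻³³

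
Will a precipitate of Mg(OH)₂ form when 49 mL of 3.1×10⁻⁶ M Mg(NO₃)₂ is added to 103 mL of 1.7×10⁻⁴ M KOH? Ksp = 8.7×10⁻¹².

No

After mixing, V = 49 mL + 103 mL = 152 mL.
[Mg²⁺] = (3.1×10⁻⁶)(49)/152 = 1.0×10⁻⁶ M
[OH⁻] = (1.7×10⁻⁴)(103)/152 = 1.2×10⁻⁴ M
Q = [Mg²⁺][OH⁻]^2 = 1.3×10⁻¹⁴
Q < Ksp (1.3×10⁻¹⁴ vs 8.7×10⁻¹²); the solution remains unsaturated and no precipitate forms.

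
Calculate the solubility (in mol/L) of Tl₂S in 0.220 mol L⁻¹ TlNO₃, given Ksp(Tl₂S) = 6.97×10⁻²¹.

1.44×10⁻¹⁹ M

Tl₂S(s) ⇌ 2 Tl⁺(aq) + S²⁻(aq)
Let s be the solubility of Tl₂S here. The common ion gives [Tl⁺] ≈ 0.220 mol L⁻¹, and [S²⁻] = s.
Ksp = [Tl⁺]^2[S²⁻] = (0.220)^2s
s = 6.97×10⁻²¹ / (0.220)^2 = 1.44×10⁻¹⁹
s = 1.44×10⁻¹⁹ mol L⁻¹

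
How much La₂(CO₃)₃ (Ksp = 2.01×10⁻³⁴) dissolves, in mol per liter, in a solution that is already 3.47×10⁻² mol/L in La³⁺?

La₂(CO₃)₃(s) ⇌ 2 La³⁺(aq) + 3 CO₃²⁻(aq)
The solution already contains La³⁺ at 3.47×10⁻² mol/L. Let s be the molar solubility of La₂(CO₃)₃.
[La³⁺] ≈ 3.47×10⁻² mol/L (common ion dominates); [CO₃²⁻] = 3s.
Ksp = [La³⁺]^2[CO₃²⁻]^3 = (3.47×10⁻²)^2(3s)^3
(3s)^3 = 2.01×10⁻³⁴ / (3.47×10⁻²)^2 = 1.67×10⁻³¹
s = 1.84×10⁻¹¹ mol/L

1.84×10⁻¹¹ M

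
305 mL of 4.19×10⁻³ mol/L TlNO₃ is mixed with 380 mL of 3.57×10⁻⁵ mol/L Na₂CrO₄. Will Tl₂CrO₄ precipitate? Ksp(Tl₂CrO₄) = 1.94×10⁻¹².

Total volume after mixing = 305 + 380 = 685 mL.
[Tl⁺] = (4.19×10⁻³)(305)/685 = 1.87×10⁻³ mol/L
[CrO₄²⁻] = (3.57×10⁻⁵)(380)/685 = 1.98×10⁻⁵ mol/L
Q = [Tl⁺]^2[CrO₄²⁻] = 6.89×10⁻¹¹
Q = 6.89×10⁻¹¹ > Ksp = 1.94×10⁻¹², so the solution is supersaturated and Tl₂CrO₄ precipitates.

Yes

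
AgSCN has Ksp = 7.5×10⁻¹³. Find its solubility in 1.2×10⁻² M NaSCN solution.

AgSCN(s) ⇌ Ag⁺(aq) + SCN⁻(aq)
The solution already contains SCN⁻ at 1.2×10⁻² M. Let s be the molar solubility of AgSCN.
[SCN⁻] ≈ 1.2×10⁻² M (common ion dominates); [Ag⁺] = s.
Ksp = [Ag⁺][SCN⁻] = s(1.2×10⁻²)
s = 7.5×10⁻¹³ / (1.2×10⁻²) = 6.3×10⁻¹¹
s = 6.3×10⁻¹¹ M

6.3×10⁻¹¹ M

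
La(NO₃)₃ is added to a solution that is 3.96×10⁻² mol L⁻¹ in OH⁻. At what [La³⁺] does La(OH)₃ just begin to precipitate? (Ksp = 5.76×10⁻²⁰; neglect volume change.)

A salt starts to precipitate once the ion product Q reaches its Ksp.
La(OH)₃(s) ⇌ La³⁺(aq) + 3 OH⁻(aq)
Ksp = [La³⁺][OH⁻]^3 = [La³⁺](3.96×10⁻²)^3
[La³⁺] = 5.76×10⁻²⁰ / (3.96×10⁻²)^3 = 9.28×10⁻¹⁶
[La³⁺] = 9.28×10⁻¹⁶ mol L⁻¹

9.28×10⁻¹⁶ M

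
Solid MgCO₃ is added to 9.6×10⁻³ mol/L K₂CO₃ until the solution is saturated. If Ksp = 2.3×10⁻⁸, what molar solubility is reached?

2.4×10⁻⁶ M

MgCO₃(s) ⇌ Mg²⁺(aq) + CO₃²⁻(aq)
Let s be the solubility of MgCO₃ here. The common ion gives [CO₃²⁻] ≈ 9.6×10⁻³ mol/L, and [Mg²⁺] = s.
Ksp = [Mg²⁺][CO₃²⁻] = s(9.6×10⁻³)
s = 2.3×10⁻⁸ / (9.6×10⁻³) = 2.4×10⁻⁶
s = 2.4×10⁻⁶ mol/L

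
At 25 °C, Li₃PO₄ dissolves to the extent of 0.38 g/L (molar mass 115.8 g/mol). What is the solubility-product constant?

Ksp = 3.1×10⁻⁹

Convert to molarity: s = 0.38 / 115.8 = 3.282×10⁻³ mol/L
Li₃PO₄(s) ⇌ 3 Li⁺(aq) + PO₄³⁻(aq)
If s mol/L of Li₃PO₄ dissolves, [Li⁺] = 3s and [PO₄³⁻] = s.
Ksp = [Li⁺]^3[PO₄³⁻] = (3s)^3 · s = 27s^4
Ksp = 27 × (3.282×10⁻³)^4 = 3.1×10⁻⁹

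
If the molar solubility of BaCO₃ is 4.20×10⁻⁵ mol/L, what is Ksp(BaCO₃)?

Ksp = 1.76×10⁻⁹

BaCO₃(s) ⇌ Ba²⁺(aq) + CO₃²⁻(aq)
Call the molar solubility s, so that [Ba²⁺] = s and [CO₃²⁻] = s.
Ksp = [Ba²⁺][CO₃²⁻] = s · s = s^2
Ksp = (4.20×10⁻⁵)^2 = 1.76×10⁻⁹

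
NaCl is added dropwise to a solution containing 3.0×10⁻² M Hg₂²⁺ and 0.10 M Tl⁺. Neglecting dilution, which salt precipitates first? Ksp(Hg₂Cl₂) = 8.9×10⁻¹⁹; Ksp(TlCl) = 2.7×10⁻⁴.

Precipitation of each salt begins when its ion product equals Ksp.
For Hg₂Cl₂: [Cl⁻] = (Ksp/[Hg₂²⁺])^(1/2) = 5.4×10⁻⁹ M
For TlCl: [Cl⁻] = (Ksp/[Tl⁺]) = 2.7×10⁻³ M
Since Hg₂Cl₂ needs less Cl⁻ to reach saturation, it precipitates first.

Hg₂Cl₂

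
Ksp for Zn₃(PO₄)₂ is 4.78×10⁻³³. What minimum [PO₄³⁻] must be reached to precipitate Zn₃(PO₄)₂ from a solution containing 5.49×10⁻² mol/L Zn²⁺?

5.37×10⁻¹⁵ M

Precipitation begins when Q = Ksp.
Zn₃(PO₄)₂(s) ⇌ 3 Zn²⁺(aq) + 2 PO₄³⁻(aq)
Ksp = [Zn²⁺]^3[PO₄³⁻]^2 = [PO₄³⁻]^2(5.49×10⁻²)^3
[PO₄³⁻]^2 = 4.78×10⁻³³ / (5.49×10⁻²)^3 = 2.89×10⁻²⁹
[PO₄³⁻] = 5.37×10⁻¹⁵ mol/L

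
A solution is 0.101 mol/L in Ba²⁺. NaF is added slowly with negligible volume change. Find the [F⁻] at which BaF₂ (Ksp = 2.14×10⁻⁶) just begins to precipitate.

A salt starts to precipitate once the ion product Q reaches its Ksp.
BaF₂(s) ⇌ Ba²⁺(aq) + 2 F⁻(aq)
Ksp = [Ba²⁺][F⁻]^2 = [F⁻]^2(0.101)
[F⁻]^2 = 2.14×10⁻⁶ / (0.101) = 2.12×10⁻⁵
[F⁻] = 4.60×10⁻³ mol/L

4.60×10⁻³ M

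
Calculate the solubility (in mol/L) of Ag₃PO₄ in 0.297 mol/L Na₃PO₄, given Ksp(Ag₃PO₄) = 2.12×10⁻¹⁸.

6.42×10⁻⁷ M

Ag₃PO₄(s) ⇌ 3 Ag⁺(aq) + PO₄³⁻(aq)
PO₄³⁻ is already present at 0.297 mol/L. If s mol/L of Ag₃PO₄ dissolves, [Ag⁺] = 3s while [PO₄³⁻] ≈ 0.297 mol/L.
Ksp = [Ag⁺]^3[PO₄³⁻] = (3s)^3(0.297)
(3s)^3 = 2.12×10⁻¹⁸ / (0.297) = 7.14×10⁻¹⁸
s = 6.42×10⁻⁷ mol/L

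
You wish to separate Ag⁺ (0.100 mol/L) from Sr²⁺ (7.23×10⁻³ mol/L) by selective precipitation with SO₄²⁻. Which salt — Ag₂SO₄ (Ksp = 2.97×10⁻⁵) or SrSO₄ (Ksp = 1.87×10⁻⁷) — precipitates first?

SrSO₄

A salt starts to precipitate once the ion product Q reaches its Ksp.
For Ag₂SO₄: [SO₄²⁻] = (Ksp/[Ag⁺]^2) = 2.97×10⁻³ mol/L
For SrSO₄: [SO₄²⁻] = (Ksp/[Sr²⁺]) = 2.59×10⁻⁵ mol/L
The smaller threshold [SO₄²⁻] is reached first, so SrSO₄ precipitates first.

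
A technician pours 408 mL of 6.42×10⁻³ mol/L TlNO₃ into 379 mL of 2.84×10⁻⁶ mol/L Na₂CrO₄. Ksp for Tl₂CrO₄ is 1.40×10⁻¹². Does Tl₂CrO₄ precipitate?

Yes

After mixing, V = 408 mL + 379 mL = 787 mL.
[Tl⁺] = (6.42×10⁻³)(408)/787 = 3.33×10⁻³ mol/L
[CrO₄²⁻] = (2.84×10⁻⁶)(379)/787 = 1.37×10⁻⁶ mol/L
Q = [Tl⁺]^2[CrO₄²⁻] = 1.52×10⁻¹¹
Q = 1.52×10⁻¹¹ > Ksp = 1.40×10⁻¹², so the solution is supersaturated and Tl₂CrO₄ precipitates.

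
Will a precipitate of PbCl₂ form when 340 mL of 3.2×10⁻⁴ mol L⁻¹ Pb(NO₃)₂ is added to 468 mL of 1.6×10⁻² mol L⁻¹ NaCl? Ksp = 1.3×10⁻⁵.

No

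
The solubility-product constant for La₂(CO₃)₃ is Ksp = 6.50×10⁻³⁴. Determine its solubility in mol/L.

9.03×10⁻⁸ M

La₂(CO₃)₃(s) ⇌ 2 La³⁺(aq) + 3 CO₃²⁻(aq)
If s mol/L of La₂(CO₃)₃ dissolves, [La³⁺] = 2s and [CO₃²⁻] = 3s.
Ksp = [La³⁺]^2[CO₃²⁻]^3 = (2s)^2 · (3s)^3 = 108s^5
108s^5 = 6.50×10⁻³⁴  ⇒  s^5 = 6.02×10⁻³⁶
Taking the 5th root, s = 9.03×10⁻⁸ mol/L.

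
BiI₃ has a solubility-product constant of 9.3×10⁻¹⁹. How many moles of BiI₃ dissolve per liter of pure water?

BiI₃(s) ⇌ Bi³⁺(aq) + 3 I⁻(aq)
If s mol/L of BiI₃ dissolves, [Bi³⁺] = s and [I⁻] = 3s.
Ksp = [Bi³⁺][I⁻]^3 = s · (3s)^3 = 27s^4
27s^4 = 9.3×10⁻¹⁹  ⇒  s^4 = 3.4×10⁻²⁰
s = 1.4×10⁻⁵ mol L⁻¹

1.4×10⁻⁵ M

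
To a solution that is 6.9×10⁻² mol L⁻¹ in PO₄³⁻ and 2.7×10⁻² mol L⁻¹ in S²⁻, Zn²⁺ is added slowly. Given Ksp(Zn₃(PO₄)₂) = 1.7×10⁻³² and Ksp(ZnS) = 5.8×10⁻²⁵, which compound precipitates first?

ZnS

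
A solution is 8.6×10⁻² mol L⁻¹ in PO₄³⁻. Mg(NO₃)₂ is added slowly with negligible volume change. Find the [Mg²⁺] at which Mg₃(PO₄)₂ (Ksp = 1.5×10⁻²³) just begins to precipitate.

1.3×10⁻⁷ M

Precipitation of each salt begins when its ion product equals Ksp.
Mg₃(PO₄)₂(s) ⇌ 3 Mg²⁺(aq) + 2 PO₄³⁻(aq)
Ksp = [Mg²⁺]^3[PO₄³⁻]^2 = [Mg²⁺]^3(8.6×10⁻²)^2
[Mg²⁺]^3 = 1.5×10⁻²³ / (8.6×10⁻²)^2 = 2.0×10⁻²¹
[Mg²⁺] = 1.3×10⁻⁷ mol L⁻¹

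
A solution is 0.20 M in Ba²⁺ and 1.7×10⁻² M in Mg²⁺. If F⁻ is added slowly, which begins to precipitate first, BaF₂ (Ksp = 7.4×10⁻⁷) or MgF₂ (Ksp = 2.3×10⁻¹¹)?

MgF₂

Each salt precipitates once Q = Ksp for that salt.
For BaF₂: [F⁻] = (Ksp/[Ba²⁺])^(1/2) = 1.9×10⁻³ M
For MgF₂: [F⁻] = (Ksp/[Mg²⁺])^(1/2) = 3.7×10⁻⁵ M
MgF₂ requires the lower [F⁻], so it precipitates first.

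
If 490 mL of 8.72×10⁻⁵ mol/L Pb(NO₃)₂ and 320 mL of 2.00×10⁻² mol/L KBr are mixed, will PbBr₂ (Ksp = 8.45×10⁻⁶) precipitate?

The combined volume is 810 mL.
[Pb²⁺] = (8.72×10⁻⁵)(490)/810 = 5.28×10⁻⁵ mol/L
[Br⁻] = (2.00×10⁻²)(320)/810 = 7.90×10⁻³ mol/L
Q = [Pb²⁺][Br⁻]^2 = 3.29×10⁻⁹
Q = 3.29×10⁻⁹ < Ksp = 8.45×10⁻⁶, so the solution is unsaturated and no precipitate forms.

No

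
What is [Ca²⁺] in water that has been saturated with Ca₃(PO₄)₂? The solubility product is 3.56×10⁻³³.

3.81×10⁻⁷ M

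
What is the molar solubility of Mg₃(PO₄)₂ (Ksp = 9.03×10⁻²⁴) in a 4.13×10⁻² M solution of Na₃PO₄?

5.81×10⁻⁸ M

Mg₃(PO₄)₂(s) ⇌ 3 Mg²⁺(aq) + 2 PO₄³⁻(aq)
With PO₄³⁻ already at 4.13×10⁻² M and s small, take [PO₄³⁻] ≈ 4.13×10⁻² M and [Mg²⁺] = 3s.
Ksp = [Mg²⁺]^3[PO₄³⁻]^2 = (3s)^3(4.13×10⁻²)^2
(3s)^3 = 9.03×10⁻²⁴ / (4.13×10⁻²)^2 = 5.29×10⁻²¹
s = 5.81×10⁻⁸ M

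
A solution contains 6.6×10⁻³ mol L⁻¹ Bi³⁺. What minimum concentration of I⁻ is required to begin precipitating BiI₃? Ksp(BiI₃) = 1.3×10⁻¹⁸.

5.8×10⁻⁶ M

A salt starts to precipitate once the ion product Q reaches its Ksp.
BiI₃(s) ⇌ Bi³⁺(aq) + 3 I⁻(aq)
Ksp = [Bi³⁺][I⁻]^3 = [I⁻]^3(6.6×10⁻³)
[I⁻]^3 = 1.3×10⁻¹⁸ / (6.6×10⁻³) = 2.0×10⁻¹⁶
[I⁻] = 5.8×10⁻⁶ mol L⁻¹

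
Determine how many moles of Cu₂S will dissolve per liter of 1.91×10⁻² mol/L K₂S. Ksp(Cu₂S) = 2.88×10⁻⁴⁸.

Cu₂S(s) ⇌ 2 Cu⁺(aq) + S²⁻(aq)
S²⁻ is already present at 1.91×10⁻² mol/L. If s mol/L of Cu₂S dissolves, [Cu⁺] = 2s while [S²⁻] ≈ 1.91×10⁻² mol/L.
Ksp = [Cu⁺]^2[S²⁻] = (2s)^2(1.91×10⁻²)
(2s)^2 = 2.88×10⁻⁴⁸ / (1.91×10⁻²) = 1.51×10⁻⁴⁶
s = 6.14×10⁻²⁴ mol/L

6.14×10⁻²⁴ M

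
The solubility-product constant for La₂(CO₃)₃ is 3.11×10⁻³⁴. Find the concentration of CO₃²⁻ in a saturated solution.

La₂(CO₃)₃(s) ⇌ 2 La³⁺(aq) + 3 CO₃²⁻(aq)
For each mole of La₂(CO₃)₃ that dissolves per liter, [La³⁺] = 2s and [CO₃²⁻] = 3s; let s denote this solubility.
Ksp = [La³⁺]^2[CO₃²⁻]^3 = (2s)^2 · (3s)^3 = 108s^5 = 3.11×10⁻³⁴
s = 7.80×10⁻⁸ mol/L
[CO₃²⁻] = 3s = 2.34×10⁻⁷ mol/L

2.34×10⁻⁷ M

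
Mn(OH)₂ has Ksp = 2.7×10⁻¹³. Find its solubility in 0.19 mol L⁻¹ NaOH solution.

Mn(OH)₂(s) ⇌ Mn²⁺(aq) + 2 OH⁻(aq)
Let s be the solubility of Mn(OH)₂ here. The common ion gives [OH⁻] ≈ 0.19 mol L⁻¹, and [Mn²⁺] = s.
Ksp = [Mn²⁺][OH⁻]^2 = s(0.19)^2
s = 2.7×10⁻¹³ / (0.19)^2 = 7.5×10⁻¹²
s = 7.5×10⁻¹² mol L⁻¹

7.5×10⁻¹² M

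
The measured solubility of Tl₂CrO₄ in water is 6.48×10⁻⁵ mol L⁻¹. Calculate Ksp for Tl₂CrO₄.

Tl₂CrO₄(s) ⇌ 2 Tl⁺(aq) + CrO₄²⁻(aq)
Call the molar solubility s, so that [Tl⁺] = 2s and [CrO₄²⁻] = s.
Ksp = [Tl⁺]^2[CrO₄²⁻] = (2s)^2 · s = 4s^3
Ksp = 4 × (6.48×10⁻⁵)^3 = 1.09×10⁻¹²

Ksp = 1.09×10⁻¹²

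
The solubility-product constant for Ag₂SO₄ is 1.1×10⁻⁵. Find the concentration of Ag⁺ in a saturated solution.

Ag₂SO₄(s) ⇌ 2 Ag⁺(aq) + SO₄²⁻(aq)
Call the molar solubility s, so that [Ag⁺] = 2s and [SO₄²⁻] = s.
Ksp = [Ag⁺]^2[SO₄²⁻] = (2s)^2 · s = 4s^3 = 1.1×10⁻⁵
s = 1.4×10⁻² M
[Ag⁺] = 2s = 2.8×10⁻² M

2.8×10⁻² M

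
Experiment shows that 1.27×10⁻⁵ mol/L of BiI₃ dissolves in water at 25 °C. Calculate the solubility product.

Ksp = 7.02×10⁻¹⁹

BiI₃(s) ⇌ Bi³⁺(aq) + 3 I⁻(aq)
With molar solubility s: [Bi³⁺] = s, [I⁻] = 3s.
Ksp = [Bi³⁺][I⁻]^3 = s · (3s)^3 = 27s^4
Ksp = 27 × (1.27×10⁻⁵)^4 = 7.02×10⁻¹⁹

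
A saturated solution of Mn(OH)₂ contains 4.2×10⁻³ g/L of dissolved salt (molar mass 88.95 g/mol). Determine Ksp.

Ksp = 4.2×10⁻¹³

Convert to molarity: s = 4.2×10⁻³ / 88.95 = 4.722×10⁻⁵ mol/L
Mn(OH)₂(s) ⇌ Mn²⁺(aq) + 2 OH⁻(aq)
Let s be the molar solubility. Then [Mn²⁺] = s and [OH⁻] = 2s.
Ksp = [Mn²⁺][OH⁻]^2 = s · (2s)^2 = 4s^3
Ksp = 4 × (4.722×10⁻⁵)^3 = 4.2×10⁻¹³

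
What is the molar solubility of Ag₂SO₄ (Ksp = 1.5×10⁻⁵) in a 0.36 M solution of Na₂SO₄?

3.2×10⁻³ M

Ag₂SO₄(s) ⇌ 2 Ag⁺(aq) + SO₄²⁻(aq)
SO₄²⁻ is already present at 0.36 M. If s mol/L of Ag₂SO₄ dissolves, [Ag⁺] = 2s while [SO₄²⁻] ≈ 0.36 M.
Ksp = [Ag⁺]^2[SO₄²⁻] = (2s)^2(0.36)
(2s)^2 = 1.5×10⁻⁵ / (0.36) = 4.2×10⁻⁵
s = 3.2×10⁻³ M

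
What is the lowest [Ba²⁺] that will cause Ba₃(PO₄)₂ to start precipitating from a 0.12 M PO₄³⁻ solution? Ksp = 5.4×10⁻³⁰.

7.2×10⁻¹⁰ M

The threshold for precipitation is Q = Ksp.
Ba₃(PO₄)₂(s) ⇌ 3 Ba²⁺(aq) + 2 PO₄³⁻(aq)
Ksp = [Ba²⁺]^3[PO₄³⁻]^2 = [Ba²⁺]^3(0.12)^2
[Ba²⁺]^3 = 5.4×10⁻³⁰ / (0.12)^2 = 3.8×10⁻²⁸
[Ba²⁺] = 7.2×10⁻¹⁰ M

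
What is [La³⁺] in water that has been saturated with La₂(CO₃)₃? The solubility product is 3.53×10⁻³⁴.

1.60×10⁻⁷ M

La₂(CO₃)₃(s) ⇌ 2 La³⁺(aq) + 3 CO₃²⁻(aq)
Let s be the molar solubility. Then [La³⁺] = 2s and [CO₃²⁻] = 3s.
Ksp = [La³⁺]^2[CO₃²⁻]^3 = (2s)^2 · (3s)^3 = 108s^5 = 3.53×10⁻³⁴
s = 8.00×10⁻⁸ mol/L
[La³⁺] = 2s = 1.60×10⁻⁷ mol/L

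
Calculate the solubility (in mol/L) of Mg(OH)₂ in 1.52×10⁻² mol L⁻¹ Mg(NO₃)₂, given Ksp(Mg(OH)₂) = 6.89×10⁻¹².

1.06×10⁻⁵ M

Mg(OH)₂(s) ⇌ Mg²⁺(aq) + 2 OH⁻(aq)
Let s be the solubility of Mg(OH)₂ here. The common ion gives [Mg²⁺] ≈ 1.52×10⁻² mol L⁻¹, and [OH⁻] = 2s.
Ksp = [Mg²⁺][OH⁻]^2 = (1.52×10⁻²)(2s)^2
(2s)^2 = 6.89×10⁻¹² / (1.52×10⁻²) = 4.53×10⁻¹⁰
s = 1.06×10⁻⁵ mol L⁻¹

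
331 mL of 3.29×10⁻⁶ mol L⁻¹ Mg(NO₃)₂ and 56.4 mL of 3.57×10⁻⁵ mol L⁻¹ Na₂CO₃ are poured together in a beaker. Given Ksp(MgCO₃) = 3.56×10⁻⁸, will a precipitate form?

After mixing, V = 331 mL + 56.4 mL = 387.4 mL.
[Mg²⁺] = (3.29×10⁻⁶)(331)/387.4 = 2.81×10⁻⁶ mol L⁻¹
[CO₃²⁻] = (3.57×10⁻⁵)(56.4)/387.4 = 5.20×10⁻⁶ mol L⁻¹
Q = [Mg²⁺][CO₃²⁻] = 1.46×10⁻¹¹
Q = 1.46×10⁻¹¹ < Ksp = 3.56×10⁻⁸, so the solution is unsaturated and no precipitate forms.

No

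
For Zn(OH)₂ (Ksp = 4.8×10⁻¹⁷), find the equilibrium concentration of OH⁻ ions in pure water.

4.6×10⁻⁶ M

Zn(OH)₂(s) ⇌ Zn²⁺(aq) + 2 OH⁻(aq)
For each mole of Zn(OH)₂ that dissolves per liter, [Zn²⁺] = s and [OH⁻] = 2s; let s denote this solubility.
Ksp = [Zn²⁺][OH⁻]^2 = s · (2s)^2 = 4s^3 = 4.8×10⁻¹⁷
s = 2.3×10⁻⁶ M
[OH⁻] = 2s = 4.6×10⁻⁶ M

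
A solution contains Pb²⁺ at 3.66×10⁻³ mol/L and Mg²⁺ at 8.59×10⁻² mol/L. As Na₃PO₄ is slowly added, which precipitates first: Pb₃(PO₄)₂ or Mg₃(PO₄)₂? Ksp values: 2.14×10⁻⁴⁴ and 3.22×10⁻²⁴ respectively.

Pb₃(PO₄)₂

Precipitation begins when Q = Ksp.
For Pb₃(PO₄)₂: [PO₄³⁻] = (Ksp/[Pb²⁺]^3)^(1/2) = 6.61×10⁻¹⁹ mol/L
For Mg₃(PO₄)₂: [PO₄³⁻] = (Ksp/[Mg²⁺]^3)^(1/2) = 7.13×10⁻¹¹ mol/L
Since Pb₃(PO₄)₂ needs less PO₄³⁻ to reach saturation, it precipitates first.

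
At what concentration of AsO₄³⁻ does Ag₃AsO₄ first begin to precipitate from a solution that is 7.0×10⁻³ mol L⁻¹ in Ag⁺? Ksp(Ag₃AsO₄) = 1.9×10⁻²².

A salt starts to precipitate once the ion product Q reaches its Ksp.
Ag₃AsO₄(s) ⇌ 3 Ag⁺(aq) + AsO₄³⁻(aq)
Ksp = [Ag⁺]^3[AsO₄³⁻] = [AsO₄³⁻](7.0×10⁻³)^3
[AsO₄³⁻] = 1.9×10⁻²² / (7.0×10⁻³)^3 = 5.5×10⁻¹⁶
[AsO₄³⁻] = 5.5×10⁻¹⁶ mol L⁻¹

5.5×10⁻¹⁶ M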